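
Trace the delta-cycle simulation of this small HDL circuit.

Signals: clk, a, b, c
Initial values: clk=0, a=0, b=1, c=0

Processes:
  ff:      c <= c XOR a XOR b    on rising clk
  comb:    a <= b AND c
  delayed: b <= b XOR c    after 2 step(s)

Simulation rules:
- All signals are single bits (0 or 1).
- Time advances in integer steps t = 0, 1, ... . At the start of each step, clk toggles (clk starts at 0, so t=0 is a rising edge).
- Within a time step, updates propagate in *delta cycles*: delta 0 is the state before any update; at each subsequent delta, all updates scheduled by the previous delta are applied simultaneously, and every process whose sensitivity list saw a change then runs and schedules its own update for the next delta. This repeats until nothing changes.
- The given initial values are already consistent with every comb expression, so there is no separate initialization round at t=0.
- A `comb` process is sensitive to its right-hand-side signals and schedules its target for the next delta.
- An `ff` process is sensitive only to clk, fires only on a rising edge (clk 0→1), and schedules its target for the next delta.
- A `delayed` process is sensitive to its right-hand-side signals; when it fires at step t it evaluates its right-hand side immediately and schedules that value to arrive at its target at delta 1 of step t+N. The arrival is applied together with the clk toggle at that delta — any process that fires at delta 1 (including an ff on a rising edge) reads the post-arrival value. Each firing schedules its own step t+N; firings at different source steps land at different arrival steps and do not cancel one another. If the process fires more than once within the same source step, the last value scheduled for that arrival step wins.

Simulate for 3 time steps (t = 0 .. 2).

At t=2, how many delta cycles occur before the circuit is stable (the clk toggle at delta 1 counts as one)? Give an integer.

[bits: a,b,c,clk]
t=0: Δ0=0100 Δ1=0101 Δ2=0111 Δ3=1111 | 3Δ
t=1: Δ0=1111 Δ1=1110 | 1Δ
t=2: Δ0=1110 Δ1=1011 Δ2=0001 | 2Δ

2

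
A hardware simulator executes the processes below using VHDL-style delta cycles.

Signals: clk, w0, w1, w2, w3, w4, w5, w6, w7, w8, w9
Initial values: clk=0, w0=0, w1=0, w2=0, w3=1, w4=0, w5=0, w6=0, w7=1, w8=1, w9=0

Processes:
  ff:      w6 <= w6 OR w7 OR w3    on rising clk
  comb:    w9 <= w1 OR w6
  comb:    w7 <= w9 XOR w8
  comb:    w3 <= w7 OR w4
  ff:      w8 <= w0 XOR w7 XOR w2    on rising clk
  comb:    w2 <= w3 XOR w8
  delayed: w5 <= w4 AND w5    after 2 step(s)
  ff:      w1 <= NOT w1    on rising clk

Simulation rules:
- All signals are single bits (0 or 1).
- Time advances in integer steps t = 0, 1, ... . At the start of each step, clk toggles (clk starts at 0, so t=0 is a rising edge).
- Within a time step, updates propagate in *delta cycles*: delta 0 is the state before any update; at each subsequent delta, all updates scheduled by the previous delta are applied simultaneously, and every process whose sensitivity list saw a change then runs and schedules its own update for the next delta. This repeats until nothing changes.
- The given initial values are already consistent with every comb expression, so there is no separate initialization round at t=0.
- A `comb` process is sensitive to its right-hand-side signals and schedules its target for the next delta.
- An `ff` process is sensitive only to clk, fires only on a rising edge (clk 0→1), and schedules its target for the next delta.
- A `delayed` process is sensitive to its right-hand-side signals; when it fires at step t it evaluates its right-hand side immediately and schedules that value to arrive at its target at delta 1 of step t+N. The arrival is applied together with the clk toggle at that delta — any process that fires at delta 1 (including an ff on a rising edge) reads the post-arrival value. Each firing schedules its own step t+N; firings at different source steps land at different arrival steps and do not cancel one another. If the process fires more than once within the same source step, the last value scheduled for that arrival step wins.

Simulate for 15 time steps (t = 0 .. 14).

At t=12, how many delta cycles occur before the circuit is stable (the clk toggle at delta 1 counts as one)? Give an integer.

t=0 Δ0: w6=0 w3=1 w4=0 w2=0 w8=1 clk=0 w9=0 w7=1 w1=0 w5=0 w0=0
  Δ1: clk:0→1
  Δ2: w6:0→1, w1:0→1
  Δ3: w9:0→1
  Δ4: w7:1→0
  Δ5: w3:1→0
  Δ6: w2:0→1
  (6Δ to stable)
t=1 Δ0: w6=1 w3=0 w4=0 w2=1 w8=1 clk=1 w9=1 w7=0 w1=1 w5=0 w0=0
  Δ1: clk:1→0
  (1Δ to stable)
t=2 Δ0: w6=1 w3=0 w4=0 w2=1 w8=1 clk=0 w9=1 w7=0 w1=1 w5=0 w0=0
  Δ1: clk:0→1
  Δ2: w1:1→0
  (2Δ to stable)
t=3 Δ0: w6=1 w3=0 w4=0 w2=1 w8=1 clk=1 w9=1 w7=0 w1=0 w5=0 w0=0
  Δ1: clk:1→0
  (1Δ to stable)
t=4 Δ0: w6=1 w3=0 w4=0 w2=1 w8=1 clk=0 w9=1 w7=0 w1=0 w5=0 w0=0
  Δ1: clk:0→1
  Δ2: w1:0→1
  (2Δ to stable)
t=5 Δ0: w6=1 w3=0 w4=0 w2=1 w8=1 clk=1 w9=1 w7=0 w1=1 w5=0 w0=0
  Δ1: clk:1→0
  (1Δ to stable)
t=6 Δ0: w6=1 w3=0 w4=0 w2=1 w8=1 clk=0 w9=1 w7=0 w1=1 w5=0 w0=0
  Δ1: clk:0→1
  Δ2: w1:1→0
  (2Δ to stable)
t=7 Δ0: w6=1 w3=0 w4=0 w2=1 w8=1 clk=1 w9=1 w7=0 w1=0 w5=0 w0=0
  Δ1: clk:1→0
  (1Δ to stable)
t=8 Δ0: w6=1 w3=0 w4=0 w2=1 w8=1 clk=0 w9=1 w7=0 w1=0 w5=0 w0=0
  Δ1: clk:0→1
  Δ2: w1:0→1
  (2Δ to stable)
t=9 Δ0: w6=1 w3=0 w4=0 w2=1 w8=1 clk=1 w9=1 w7=0 w1=1 w5=0 w0=0
  Δ1: clk:1→0
  (1Δ to stable)
t=10 Δ0: w6=1 w3=0 w4=0 w2=1 w8=1 clk=0 w9=1 w7=0 w1=1 w5=0 w0=0
  Δ1: clk:0→1
  Δ2: w1:1→0
  (2Δ to stable)
t=11 Δ0: w6=1 w3=0 w4=0 w2=1 w8=1 clk=1 w9=1 w7=0 w1=0 w5=0 w0=0
  Δ1: clk:1→0
  (1Δ to stable)
t=12 Δ0: w6=1 w3=0 w4=0 w2=1 w8=1 clk=0 w9=1 w7=0 w1=0 w5=0 w0=0
  Δ1: clk:0→1
  Δ2: w1:0→1
  (2Δ to stable)
t=13 Δ0: w6=1 w3=0 w4=0 w2=1 w8=1 clk=1 w9=1 w7=0 w1=1 w5=0 w0=0
  Δ1: clk:1→0
  (1Δ to stable)
t=14 Δ0: w6=1 w3=0 w4=0 w2=1 w8=1 clk=0 w9=1 w7=0 w1=1 w5=0 w0=0
  Δ1: clk:0→1
  Δ2: w1:1→0
  (2Δ to stable)

2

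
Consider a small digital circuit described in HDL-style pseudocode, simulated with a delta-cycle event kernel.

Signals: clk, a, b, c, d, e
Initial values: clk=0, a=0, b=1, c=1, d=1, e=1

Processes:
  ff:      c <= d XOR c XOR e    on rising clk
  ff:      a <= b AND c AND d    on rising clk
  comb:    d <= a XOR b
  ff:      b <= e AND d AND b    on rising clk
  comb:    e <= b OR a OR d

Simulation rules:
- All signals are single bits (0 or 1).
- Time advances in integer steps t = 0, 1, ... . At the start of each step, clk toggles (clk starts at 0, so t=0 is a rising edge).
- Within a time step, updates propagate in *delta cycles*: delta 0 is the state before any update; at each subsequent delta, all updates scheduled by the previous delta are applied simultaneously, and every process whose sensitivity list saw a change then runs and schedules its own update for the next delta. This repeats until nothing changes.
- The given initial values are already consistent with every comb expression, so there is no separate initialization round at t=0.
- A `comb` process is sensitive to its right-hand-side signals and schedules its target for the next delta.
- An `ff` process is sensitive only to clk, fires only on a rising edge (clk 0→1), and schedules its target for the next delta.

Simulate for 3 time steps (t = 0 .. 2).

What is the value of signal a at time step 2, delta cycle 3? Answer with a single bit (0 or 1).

0

t=0 Δ0: b=1 e=1 c=1 clk=0 a=0 d=1
  Δ1: clk:0→1
  Δ2: a:0→1
  Δ3: d:1→0
  (3Δ to stable)
t=1 Δ0: b=1 e=1 c=1 clk=1 a=1 d=0
  Δ1: clk:1→0
  (1Δ to stable)
t=2 Δ0: b=1 e=1 c=1 clk=0 a=1 d=0
  Δ1: clk:0→1
  Δ2: b:1→0, c:1→0, a:1→0
  Δ3: e:1→0
  (3Δ to stable)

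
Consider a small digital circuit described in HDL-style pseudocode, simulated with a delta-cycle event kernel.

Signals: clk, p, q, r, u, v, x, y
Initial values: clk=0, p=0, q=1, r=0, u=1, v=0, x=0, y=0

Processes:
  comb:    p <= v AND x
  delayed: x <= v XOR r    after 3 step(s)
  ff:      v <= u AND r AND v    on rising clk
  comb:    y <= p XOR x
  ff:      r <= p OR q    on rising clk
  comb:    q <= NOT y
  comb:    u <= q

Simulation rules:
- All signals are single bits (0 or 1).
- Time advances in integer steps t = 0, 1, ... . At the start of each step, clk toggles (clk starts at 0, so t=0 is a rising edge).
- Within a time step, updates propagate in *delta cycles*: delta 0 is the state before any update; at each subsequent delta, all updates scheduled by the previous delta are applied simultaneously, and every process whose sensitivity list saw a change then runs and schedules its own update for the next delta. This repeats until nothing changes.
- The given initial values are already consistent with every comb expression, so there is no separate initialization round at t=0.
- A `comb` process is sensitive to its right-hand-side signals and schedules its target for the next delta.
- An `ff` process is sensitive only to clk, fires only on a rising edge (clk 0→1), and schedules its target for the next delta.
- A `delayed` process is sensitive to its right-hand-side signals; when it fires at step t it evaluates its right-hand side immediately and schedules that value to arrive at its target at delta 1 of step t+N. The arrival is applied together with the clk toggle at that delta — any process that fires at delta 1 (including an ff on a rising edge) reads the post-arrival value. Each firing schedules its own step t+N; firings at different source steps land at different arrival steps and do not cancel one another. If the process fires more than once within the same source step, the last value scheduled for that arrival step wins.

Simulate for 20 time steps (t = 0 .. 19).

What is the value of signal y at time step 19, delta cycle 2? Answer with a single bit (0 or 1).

1

t0.Δ0 q=1 p=0 y=0 r=0 clk=0 v=0 x=0 u=1
t0.Δ1 q=1 p=0 y=0 r=0 clk=1 v=0 x=0 u=1
t0.Δ2 q=1 p=0 y=0 r=1 clk=1 v=0 x=0 u=1
t1.Δ0 q=1 p=0 y=0 r=1 clk=1 v=0 x=0 u=1
t1.Δ1 q=1 p=0 y=0 r=1 clk=0 v=0 x=0 u=1
t2.Δ0 q=1 p=0 y=0 r=1 clk=0 v=0 x=0 u=1
t2.Δ1 q=1 p=0 y=0 r=1 clk=1 v=0 x=0 u=1
t3.Δ0 q=1 p=0 y=0 r=1 clk=1 v=0 x=0 u=1
t3.Δ1 q=1 p=0 y=0 r=1 clk=0 v=0 x=1 u=1
t3.Δ2 q=1 p=0 y=1 r=1 clk=0 v=0 x=1 u=1
t3.Δ3 q=0 p=0 y=1 r=1 clk=0 v=0 x=1 u=1
t3.Δ4 q=0 p=0 y=1 r=1 clk=0 v=0 x=1 u=0
t4.Δ0 q=0 p=0 y=1 r=1 clk=0 v=0 x=1 u=0
t4.Δ1 q=0 p=0 y=1 r=1 clk=1 v=0 x=1 u=0
t4.Δ2 q=0 p=0 y=1 r=0 clk=1 v=0 x=1 u=0
t5.Δ0 q=0 p=0 y=1 r=0 clk=1 v=0 x=1 u=0
t5.Δ1 q=0 p=0 y=1 r=0 clk=0 v=0 x=1 u=0
t6.Δ0 q=0 p=0 y=1 r=0 clk=0 v=0 x=1 u=0
t6.Δ1 q=0 p=0 y=1 r=0 clk=1 v=0 x=1 u=0
t7.Δ0 q=0 p=0 y=1 r=0 clk=1 v=0 x=1 u=0
t7.Δ1 q=0 p=0 y=1 r=0 clk=0 v=0 x=0 u=0
t7.Δ2 q=0 p=0 y=0 r=0 clk=0 v=0 x=0 u=0
t7.Δ3 q=1 p=0 y=0 r=0 clk=0 v=0 x=0 u=0
t7.Δ4 q=1 p=0 y=0 r=0 clk=0 v=0 x=0 u=1
t8.Δ0 q=1 p=0 y=0 r=0 clk=0 v=0 x=0 u=1
t8.Δ1 q=1 p=0 y=0 r=0 clk=1 v=0 x=0 u=1
t8.Δ2 q=1 p=0 y=0 r=1 clk=1 v=0 x=0 u=1
t9.Δ0 q=1 p=0 y=0 r=1 clk=1 v=0 x=0 u=1
t9.Δ1 q=1 p=0 y=0 r=1 clk=0 v=0 x=0 u=1
t10.Δ0 q=1 p=0 y=0 r=1 clk=0 v=0 x=0 u=1
t10.Δ1 q=1 p=0 y=0 r=1 clk=1 v=0 x=0 u=1
t11.Δ0 q=1 p=0 y=0 r=1 clk=1 v=0 x=0 u=1
t11.Δ1 q=1 p=0 y=0 r=1 clk=0 v=0 x=1 u=1
t11.Δ2 q=1 p=0 y=1 r=1 clk=0 v=0 x=1 u=1
t11.Δ3 q=0 p=0 y=1 r=1 clk=0 v=0 x=1 u=1
t11.Δ4 q=0 p=0 y=1 r=1 clk=0 v=0 x=1 u=0
t12.Δ0 q=0 p=0 y=1 r=1 clk=0 v=0 x=1 u=0
t12.Δ1 q=0 p=0 y=1 r=1 clk=1 v=0 x=1 u=0
t12.Δ2 q=0 p=0 y=1 r=0 clk=1 v=0 x=1 u=0
t13.Δ0 q=0 p=0 y=1 r=0 clk=1 v=0 x=1 u=0
t13.Δ1 q=0 p=0 y=1 r=0 clk=0 v=0 x=1 u=0
t14.Δ0 q=0 p=0 y=1 r=0 clk=0 v=0 x=1 u=0
t14.Δ1 q=0 p=0 y=1 r=0 clk=1 v=0 x=1 u=0
t15.Δ0 q=0 p=0 y=1 r=0 clk=1 v=0 x=1 u=0
t15.Δ1 q=0 p=0 y=1 r=0 clk=0 v=0 x=0 u=0
t15.Δ2 q=0 p=0 y=0 r=0 clk=0 v=0 x=0 u=0
t15.Δ3 q=1 p=0 y=0 r=0 clk=0 v=0 x=0 u=0
t15.Δ4 q=1 p=0 y=0 r=0 clk=0 v=0 x=0 u=1
t16.Δ0 q=1 p=0 y=0 r=0 clk=0 v=0 x=0 u=1
t16.Δ1 q=1 p=0 y=0 r=0 clk=1 v=0 x=0 u=1
t16.Δ2 q=1 p=0 y=0 r=1 clk=1 v=0 x=0 u=1
t17.Δ0 q=1 p=0 y=0 r=1 clk=1 v=0 x=0 u=1
t17.Δ1 q=1 p=0 y=0 r=1 clk=0 v=0 x=0 u=1
t18.Δ0 q=1 p=0 y=0 r=1 clk=0 v=0 x=0 u=1
t18.Δ1 q=1 p=0 y=0 r=1 clk=1 v=0 x=0 u=1
t19.Δ0 q=1 p=0 y=0 r=1 clk=1 v=0 x=0 u=1
t19.Δ1 q=1 p=0 y=0 r=1 clk=0 v=0 x=1 u=1
t19.Δ2 q=1 p=0 y=1 r=1 clk=0 v=0 x=1 u=1
t19.Δ3 q=0 p=0 y=1 r=1 clk=0 v=0 x=1 u=1
t19.Δ4 q=0 p=0 y=1 r=1 clk=0 v=0 x=1 u=0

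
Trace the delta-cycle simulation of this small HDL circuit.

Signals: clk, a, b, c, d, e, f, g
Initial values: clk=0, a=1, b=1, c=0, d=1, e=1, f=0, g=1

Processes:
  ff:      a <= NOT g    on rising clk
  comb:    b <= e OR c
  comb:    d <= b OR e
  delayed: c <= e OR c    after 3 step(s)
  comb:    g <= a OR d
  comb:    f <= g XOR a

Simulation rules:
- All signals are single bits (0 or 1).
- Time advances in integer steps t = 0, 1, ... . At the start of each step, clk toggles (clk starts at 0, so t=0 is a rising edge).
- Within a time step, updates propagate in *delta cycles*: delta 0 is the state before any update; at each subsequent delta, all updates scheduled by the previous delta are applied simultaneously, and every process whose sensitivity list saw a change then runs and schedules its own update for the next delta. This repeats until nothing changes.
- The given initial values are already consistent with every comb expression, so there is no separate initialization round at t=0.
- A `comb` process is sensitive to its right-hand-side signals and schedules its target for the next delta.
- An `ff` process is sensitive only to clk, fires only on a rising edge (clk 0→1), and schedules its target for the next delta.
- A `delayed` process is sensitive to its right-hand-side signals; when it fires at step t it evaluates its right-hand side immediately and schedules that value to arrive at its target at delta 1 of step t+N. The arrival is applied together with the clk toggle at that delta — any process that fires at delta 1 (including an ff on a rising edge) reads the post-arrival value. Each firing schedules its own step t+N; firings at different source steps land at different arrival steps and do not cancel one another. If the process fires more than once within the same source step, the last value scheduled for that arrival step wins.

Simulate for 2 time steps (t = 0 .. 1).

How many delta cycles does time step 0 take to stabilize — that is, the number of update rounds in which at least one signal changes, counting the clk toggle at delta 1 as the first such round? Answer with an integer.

t=0 Δ0: b=1 a=1 d=1 e=1 c=0 clk=0 f=0 g=1
  Δ1: clk:0→1
  Δ2: a:1→0
  Δ3: f:0→1
  (3Δ to stable)
t=1 Δ0: b=1 a=0 d=1 e=1 c=0 clk=1 f=1 g=1
  Δ1: clk:1→0
  (1Δ to stable)

3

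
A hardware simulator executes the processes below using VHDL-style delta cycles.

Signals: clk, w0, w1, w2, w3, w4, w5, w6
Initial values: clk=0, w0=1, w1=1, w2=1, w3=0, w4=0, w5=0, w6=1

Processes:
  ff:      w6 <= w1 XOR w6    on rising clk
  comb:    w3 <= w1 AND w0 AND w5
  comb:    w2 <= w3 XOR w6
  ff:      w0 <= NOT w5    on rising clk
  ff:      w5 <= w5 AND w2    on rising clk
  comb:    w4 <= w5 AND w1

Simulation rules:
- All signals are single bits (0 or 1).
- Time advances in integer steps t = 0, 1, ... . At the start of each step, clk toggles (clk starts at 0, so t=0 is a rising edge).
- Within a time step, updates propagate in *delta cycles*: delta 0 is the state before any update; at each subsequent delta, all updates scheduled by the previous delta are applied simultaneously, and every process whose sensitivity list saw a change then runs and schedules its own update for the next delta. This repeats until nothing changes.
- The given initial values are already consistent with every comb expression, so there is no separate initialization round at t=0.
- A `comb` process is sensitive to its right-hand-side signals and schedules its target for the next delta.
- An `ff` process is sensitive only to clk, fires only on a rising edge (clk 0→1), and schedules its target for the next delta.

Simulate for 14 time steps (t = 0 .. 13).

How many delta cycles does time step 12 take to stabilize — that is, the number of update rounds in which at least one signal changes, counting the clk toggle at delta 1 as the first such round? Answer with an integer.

3

t=0 Δ0: w6=1 w2=1 w3=0 w4=0 clk=0 w1=1 w5=0 w0=1
  Δ1: clk:0→1
  Δ2: w6:1→0
  Δ3: w2:1→0
  (3Δ to stable)
t=1 Δ0: w6=0 w2=0 w3=0 w4=0 clk=1 w1=1 w5=0 w0=1
  Δ1: clk:1→0
  (1Δ to stable)
t=2 Δ0: w6=0 w2=0 w3=0 w4=0 clk=0 w1=1 w5=0 w0=1
  Δ1: clk:0→1
  Δ2: w6:0→1
  Δ3: w2:0→1
  (3Δ to stable)
t=3 Δ0: w6=1 w2=1 w3=0 w4=0 clk=1 w1=1 w5=0 w0=1
  Δ1: clk:1→0
  (1Δ to stable)
t=4 Δ0: w6=1 w2=1 w3=0 w4=0 clk=0 w1=1 w5=0 w0=1
  Δ1: clk:0→1
  Δ2: w6:1→0
  Δ3: w2:1→0
  (3Δ to stable)
t=5 Δ0: w6=0 w2=0 w3=0 w4=0 clk=1 w1=1 w5=0 w0=1
  Δ1: clk:1→0
  (1Δ to stable)
t=6 Δ0: w6=0 w2=0 w3=0 w4=0 clk=0 w1=1 w5=0 w0=1
  Δ1: clk:0→1
  Δ2: w6:0→1
  Δ3: w2:0→1
  (3Δ to stable)
t=7 Δ0: w6=1 w2=1 w3=0 w4=0 clk=1 w1=1 w5=0 w0=1
  Δ1: clk:1→0
  (1Δ to stable)
t=8 Δ0: w6=1 w2=1 w3=0 w4=0 clk=0 w1=1 w5=0 w0=1
  Δ1: clk:0→1
  Δ2: w6:1→0
  Δ3: w2:1→0
  (3Δ to stable)
t=9 Δ0: w6=0 w2=0 w3=0 w4=0 clk=1 w1=1 w5=0 w0=1
  Δ1: clk:1→0
  (1Δ to stable)
t=10 Δ0: w6=0 w2=0 w3=0 w4=0 clk=0 w1=1 w5=0 w0=1
  Δ1: clk:0→1
  Δ2: w6:0→1
  Δ3: w2:0→1
  (3Δ to stable)
t=11 Δ0: w6=1 w2=1 w3=0 w4=0 clk=1 w1=1 w5=0 w0=1
  Δ1: clk:1→0
  (1Δ to stable)
t=12 Δ0: w6=1 w2=1 w3=0 w4=0 clk=0 w1=1 w5=0 w0=1
  Δ1: clk:0→1
  Δ2: w6:1→0
  Δ3: w2:1→0
  (3Δ to stable)
t=13 Δ0: w6=0 w2=0 w3=0 w4=0 clk=1 w1=1 w5=0 w0=1
  Δ1: clk:1→0
  (1Δ to stable)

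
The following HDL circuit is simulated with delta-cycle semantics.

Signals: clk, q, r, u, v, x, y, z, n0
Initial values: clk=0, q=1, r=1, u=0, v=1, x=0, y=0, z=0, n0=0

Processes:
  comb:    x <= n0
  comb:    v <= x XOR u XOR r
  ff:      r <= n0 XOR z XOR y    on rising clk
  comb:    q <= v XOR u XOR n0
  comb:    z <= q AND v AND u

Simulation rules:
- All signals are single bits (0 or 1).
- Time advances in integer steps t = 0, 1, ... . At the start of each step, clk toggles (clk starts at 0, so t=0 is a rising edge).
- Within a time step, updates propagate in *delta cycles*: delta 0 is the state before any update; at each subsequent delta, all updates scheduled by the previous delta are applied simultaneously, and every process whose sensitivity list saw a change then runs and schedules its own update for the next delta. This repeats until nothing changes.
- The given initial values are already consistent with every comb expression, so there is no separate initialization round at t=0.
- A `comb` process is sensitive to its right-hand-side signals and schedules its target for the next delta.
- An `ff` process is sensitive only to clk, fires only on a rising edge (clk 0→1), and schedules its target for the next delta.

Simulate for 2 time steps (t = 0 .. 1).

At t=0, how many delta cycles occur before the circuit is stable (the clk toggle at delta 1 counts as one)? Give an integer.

4

[bits: q,x,y,clk,z,u,v,n0,r]
t=0: Δ0=100000101 Δ1=100100101 Δ2=100100100 Δ3=100100000 Δ4=000100000 | 4Δ
t=1: Δ0=000100000 Δ1=000000000 | 1Δ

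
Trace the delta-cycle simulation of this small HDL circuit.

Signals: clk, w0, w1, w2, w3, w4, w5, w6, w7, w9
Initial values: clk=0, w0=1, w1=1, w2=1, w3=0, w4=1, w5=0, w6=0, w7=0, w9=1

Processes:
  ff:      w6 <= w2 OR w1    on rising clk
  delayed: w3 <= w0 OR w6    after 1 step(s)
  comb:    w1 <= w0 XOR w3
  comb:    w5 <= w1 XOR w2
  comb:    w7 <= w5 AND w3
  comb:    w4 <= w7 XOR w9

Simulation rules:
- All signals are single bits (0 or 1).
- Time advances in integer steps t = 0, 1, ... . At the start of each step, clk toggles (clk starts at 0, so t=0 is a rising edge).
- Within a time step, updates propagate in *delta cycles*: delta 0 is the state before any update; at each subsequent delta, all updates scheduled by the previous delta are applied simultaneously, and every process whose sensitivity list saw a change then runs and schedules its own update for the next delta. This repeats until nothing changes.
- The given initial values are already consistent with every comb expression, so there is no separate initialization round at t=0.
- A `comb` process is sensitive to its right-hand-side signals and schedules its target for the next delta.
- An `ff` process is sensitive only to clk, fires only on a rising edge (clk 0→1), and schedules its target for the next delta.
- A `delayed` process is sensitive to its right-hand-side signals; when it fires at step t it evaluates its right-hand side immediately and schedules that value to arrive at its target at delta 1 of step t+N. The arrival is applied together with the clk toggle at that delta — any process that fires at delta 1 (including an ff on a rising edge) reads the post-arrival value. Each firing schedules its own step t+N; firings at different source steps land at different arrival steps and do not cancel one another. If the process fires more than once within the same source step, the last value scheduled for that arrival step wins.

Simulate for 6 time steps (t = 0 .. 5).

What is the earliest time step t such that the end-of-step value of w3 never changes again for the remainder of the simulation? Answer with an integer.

t0.Δ0 w5=0 w1=1 w4=1 w6=0 w7=0 w0=1 clk=0 w9=1 w2=1 w3=0
t0.Δ1 w5=0 w1=1 w4=1 w6=0 w7=0 w0=1 clk=1 w9=1 w2=1 w3=0
t0.Δ2 w5=0 w1=1 w4=1 w6=1 w7=0 w0=1 clk=1 w9=1 w2=1 w3=0
t1.Δ0 w5=0 w1=1 w4=1 w6=1 w7=0 w0=1 clk=1 w9=1 w2=1 w3=0
t1.Δ1 w5=0 w1=1 w4=1 w6=1 w7=0 w0=1 clk=0 w9=1 w2=1 w3=1
t1.Δ2 w5=0 w1=0 w4=1 w6=1 w7=0 w0=1 clk=0 w9=1 w2=1 w3=1
t1.Δ3 w5=1 w1=0 w4=1 w6=1 w7=0 w0=1 clk=0 w9=1 w2=1 w3=1
t1.Δ4 w5=1 w1=0 w4=1 w6=1 w7=1 w0=1 clk=0 w9=1 w2=1 w3=1
t1.Δ5 w5=1 w1=0 w4=0 w6=1 w7=1 w0=1 clk=0 w9=1 w2=1 w3=1
t2.Δ0 w5=1 w1=0 w4=0 w6=1 w7=1 w0=1 clk=0 w9=1 w2=1 w3=1
t2.Δ1 w5=1 w1=0 w4=0 w6=1 w7=1 w0=1 clk=1 w9=1 w2=1 w3=1
t3.Δ0 w5=1 w1=0 w4=0 w6=1 w7=1 w0=1 clk=1 w9=1 w2=1 w3=1
t3.Δ1 w5=1 w1=0 w4=0 w6=1 w7=1 w0=1 clk=0 w9=1 w2=1 w3=1
t4.Δ0 w5=1 w1=0 w4=0 w6=1 w7=1 w0=1 clk=0 w9=1 w2=1 w3=1
t4.Δ1 w5=1 w1=0 w4=0 w6=1 w7=1 w0=1 clk=1 w9=1 w2=1 w3=1
t5.Δ0 w5=1 w1=0 w4=0 w6=1 w7=1 w0=1 clk=1 w9=1 w2=1 w3=1
t5.Δ1 w5=1 w1=0 w4=0 w6=1 w7=1 w0=1 clk=0 w9=1 w2=1 w3=1

1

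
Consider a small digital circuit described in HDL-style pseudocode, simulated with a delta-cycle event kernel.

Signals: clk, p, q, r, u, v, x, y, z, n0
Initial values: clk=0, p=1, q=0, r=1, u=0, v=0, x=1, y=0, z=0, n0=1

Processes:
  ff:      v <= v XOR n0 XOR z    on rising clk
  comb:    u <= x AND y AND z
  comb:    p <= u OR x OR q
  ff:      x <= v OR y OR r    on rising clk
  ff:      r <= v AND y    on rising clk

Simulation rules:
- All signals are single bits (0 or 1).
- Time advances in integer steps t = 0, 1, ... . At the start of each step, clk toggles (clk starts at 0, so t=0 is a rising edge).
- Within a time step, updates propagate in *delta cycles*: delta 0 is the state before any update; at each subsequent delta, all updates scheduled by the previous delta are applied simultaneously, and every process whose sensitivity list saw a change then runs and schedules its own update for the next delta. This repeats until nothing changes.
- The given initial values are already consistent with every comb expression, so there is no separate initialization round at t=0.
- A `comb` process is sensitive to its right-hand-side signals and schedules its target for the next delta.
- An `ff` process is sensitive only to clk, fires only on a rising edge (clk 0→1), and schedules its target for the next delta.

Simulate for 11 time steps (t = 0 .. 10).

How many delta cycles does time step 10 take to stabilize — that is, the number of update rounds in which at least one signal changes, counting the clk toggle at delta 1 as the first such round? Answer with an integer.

3

[bits: n0,r,v,clk,z,p,y,x,u,q]
t=0: Δ0=1100010100 Δ1=1101010100 Δ2=1011010100 | 2Δ
t=1: Δ0=1011010100 Δ1=1010010100 | 1Δ
t=2: Δ0=1010010100 Δ1=1011010100 Δ2=1001010100 | 2Δ
t=3: Δ0=1001010100 Δ1=1000010100 | 1Δ
t=4: Δ0=1000010100 Δ1=1001010100 Δ2=1011010000 Δ3=1011000000 | 3Δ
t=5: Δ0=1011000000 Δ1=1010000000 | 1Δ
t=6: Δ0=1010000000 Δ1=1011000000 Δ2=1001000100 Δ3=1001010100 | 3Δ
t=7: Δ0=1001010100 Δ1=1000010100 | 1Δ
t=8: Δ0=1000010100 Δ1=1001010100 Δ2=1011010000 Δ3=1011000000 | 3Δ
t=9: Δ0=1011000000 Δ1=1010000000 | 1Δ
t=10: Δ0=1010000000 Δ1=1011000000 Δ2=1001000100 Δ3=1001010100 | 3Δ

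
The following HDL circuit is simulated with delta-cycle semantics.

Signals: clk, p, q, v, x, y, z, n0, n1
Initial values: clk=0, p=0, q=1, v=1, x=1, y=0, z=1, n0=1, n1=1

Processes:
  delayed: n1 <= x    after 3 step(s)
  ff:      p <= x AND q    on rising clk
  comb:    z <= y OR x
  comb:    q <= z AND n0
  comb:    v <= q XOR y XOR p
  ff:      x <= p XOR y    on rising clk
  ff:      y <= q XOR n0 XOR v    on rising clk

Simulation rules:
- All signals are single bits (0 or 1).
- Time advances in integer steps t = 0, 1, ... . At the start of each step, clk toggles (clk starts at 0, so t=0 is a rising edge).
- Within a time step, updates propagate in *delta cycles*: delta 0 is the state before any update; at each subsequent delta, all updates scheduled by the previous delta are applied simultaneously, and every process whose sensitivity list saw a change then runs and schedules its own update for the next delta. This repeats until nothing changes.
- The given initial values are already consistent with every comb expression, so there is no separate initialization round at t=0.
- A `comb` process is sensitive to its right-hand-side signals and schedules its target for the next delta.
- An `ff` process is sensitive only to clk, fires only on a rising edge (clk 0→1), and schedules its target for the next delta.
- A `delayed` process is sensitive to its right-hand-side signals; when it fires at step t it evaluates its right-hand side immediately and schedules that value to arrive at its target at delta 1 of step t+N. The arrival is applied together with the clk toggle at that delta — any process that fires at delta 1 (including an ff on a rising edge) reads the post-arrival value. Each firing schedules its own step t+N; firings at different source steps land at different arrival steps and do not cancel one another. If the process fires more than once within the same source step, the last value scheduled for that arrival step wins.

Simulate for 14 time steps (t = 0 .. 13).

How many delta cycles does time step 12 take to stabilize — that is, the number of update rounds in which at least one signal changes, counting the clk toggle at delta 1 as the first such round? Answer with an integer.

2

[bits: p,v,q,clk,n1,n0,z,x,y]
t=0: Δ0=011011110 Δ1=011111110 Δ2=111111101 | 2Δ
t=1: Δ0=111111101 Δ1=111011101 | 1Δ
t=2: Δ0=111011101 Δ1=111111101 Δ2=011111101 Δ3=001111101 | 3Δ
t=3: Δ0=001111101 Δ1=001001101 | 1Δ
t=4: Δ0=001001101 Δ1=001101101 Δ2=001101110 Δ3=011101110 | 3Δ
t=5: Δ0=011101110 Δ1=011001110 | 1Δ
t=6: Δ0=011001110 Δ1=011101110 Δ2=111101101 | 2Δ
t=7: Δ0=111101101 Δ1=111011101 | 1Δ
t=8: Δ0=111011101 Δ1=111111101 Δ2=011111101 Δ3=001111101 | 3Δ
t=9: Δ0=001111101 Δ1=001001101 | 1Δ
t=10: Δ0=001001101 Δ1=001101101 Δ2=001101110 Δ3=011101110 | 3Δ
t=11: Δ0=011101110 Δ1=011001110 | 1Δ
t=12: Δ0=011001110 Δ1=011101110 Δ2=111101101 | 2Δ
t=13: Δ0=111101101 Δ1=111011101 | 1Δ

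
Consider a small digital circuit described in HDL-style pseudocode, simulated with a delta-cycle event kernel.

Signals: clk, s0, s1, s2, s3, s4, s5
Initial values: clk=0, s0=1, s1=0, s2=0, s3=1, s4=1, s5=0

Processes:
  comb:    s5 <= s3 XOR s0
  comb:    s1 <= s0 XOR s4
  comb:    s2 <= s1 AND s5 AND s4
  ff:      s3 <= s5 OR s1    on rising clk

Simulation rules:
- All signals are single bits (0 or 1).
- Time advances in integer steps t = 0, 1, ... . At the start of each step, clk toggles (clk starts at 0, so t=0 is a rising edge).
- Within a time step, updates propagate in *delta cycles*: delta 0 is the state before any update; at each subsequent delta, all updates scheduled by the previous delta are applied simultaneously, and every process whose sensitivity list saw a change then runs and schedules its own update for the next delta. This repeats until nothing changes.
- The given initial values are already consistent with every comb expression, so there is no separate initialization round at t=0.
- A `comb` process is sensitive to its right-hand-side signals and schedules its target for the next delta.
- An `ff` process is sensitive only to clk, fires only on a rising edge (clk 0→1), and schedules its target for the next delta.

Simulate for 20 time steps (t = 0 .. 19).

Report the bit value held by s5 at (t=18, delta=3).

0

t=0 Δ0: s3=1 s2=0 s0=1 s1=0 s4=1 clk=0 s5=0
  Δ1: clk:0→1
  Δ2: s3:1→0
  Δ3: s5:0→1
  (3Δ to stable)
t=1 Δ0: s3=0 s2=0 s0=1 s1=0 s4=1 clk=1 s5=1
  Δ1: clk:1→0
  (1Δ to stable)
t=2 Δ0: s3=0 s2=0 s0=1 s1=0 s4=1 clk=0 s5=1
  Δ1: clk:0→1
  Δ2: s3:0→1
  Δ3: s5:1→0
  (3Δ to stable)
t=3 Δ0: s3=1 s2=0 s0=1 s1=0 s4=1 clk=1 s5=0
  Δ1: clk:1→0
  (1Δ to stable)
t=4 Δ0: s3=1 s2=0 s0=1 s1=0 s4=1 clk=0 s5=0
  Δ1: clk:0→1
  Δ2: s3:1→0
  Δ3: s5:0→1
  (3Δ to stable)
t=5 Δ0: s3=0 s2=0 s0=1 s1=0 s4=1 clk=1 s5=1
  Δ1: clk:1→0
  (1Δ to stable)
t=6 Δ0: s3=0 s2=0 s0=1 s1=0 s4=1 clk=0 s5=1
  Δ1: clk:0→1
  Δ2: s3:0→1
  Δ3: s5:1→0
  (3Δ to stable)
t=7 Δ0: s3=1 s2=0 s0=1 s1=0 s4=1 clk=1 s5=0
  Δ1: clk:1→0
  (1Δ to stable)
t=8 Δ0: s3=1 s2=0 s0=1 s1=0 s4=1 clk=0 s5=0
  Δ1: clk:0→1
  Δ2: s3:1→0
  Δ3: s5:0→1
  (3Δ to stable)
t=9 Δ0: s3=0 s2=0 s0=1 s1=0 s4=1 clk=1 s5=1
  Δ1: clk:1→0
  (1Δ to stable)
t=10 Δ0: s3=0 s2=0 s0=1 s1=0 s4=1 clk=0 s5=1
  Δ1: clk:0→1
  Δ2: s3:0→1
  Δ3: s5:1→0
  (3Δ to stable)
t=11 Δ0: s3=1 s2=0 s0=1 s1=0 s4=1 clk=1 s5=0
  Δ1: clk:1→0
  (1Δ to stable)
t=12 Δ0: s3=1 s2=0 s0=1 s1=0 s4=1 clk=0 s5=0
  Δ1: clk:0→1
  Δ2: s3:1→0
  Δ3: s5:0→1
  (3Δ to stable)
t=13 Δ0: s3=0 s2=0 s0=1 s1=0 s4=1 clk=1 s5=1
  Δ1: clk:1→0
  (1Δ to stable)
t=14 Δ0: s3=0 s2=0 s0=1 s1=0 s4=1 clk=0 s5=1
  Δ1: clk:0→1
  Δ2: s3:0→1
  Δ3: s5:1→0
  (3Δ to stable)
t=15 Δ0: s3=1 s2=0 s0=1 s1=0 s4=1 clk=1 s5=0
  Δ1: clk:1→0
  (1Δ to stable)
t=16 Δ0: s3=1 s2=0 s0=1 s1=0 s4=1 clk=0 s5=0
  Δ1: clk:0→1
  Δ2: s3:1→0
  Δ3: s5:0→1
  (3Δ to stable)
t=17 Δ0: s3=0 s2=0 s0=1 s1=0 s4=1 clk=1 s5=1
  Δ1: clk:1→0
  (1Δ to stable)
t=18 Δ0: s3=0 s2=0 s0=1 s1=0 s4=1 clk=0 s5=1
  Δ1: clk:0→1
  Δ2: s3:0→1
  Δ3: s5:1→0
  (3Δ to stable)
t=19 Δ0: s3=1 s2=0 s0=1 s1=0 s4=1 clk=1 s5=0
  Δ1: clk:1→0
  (1Δ to stable)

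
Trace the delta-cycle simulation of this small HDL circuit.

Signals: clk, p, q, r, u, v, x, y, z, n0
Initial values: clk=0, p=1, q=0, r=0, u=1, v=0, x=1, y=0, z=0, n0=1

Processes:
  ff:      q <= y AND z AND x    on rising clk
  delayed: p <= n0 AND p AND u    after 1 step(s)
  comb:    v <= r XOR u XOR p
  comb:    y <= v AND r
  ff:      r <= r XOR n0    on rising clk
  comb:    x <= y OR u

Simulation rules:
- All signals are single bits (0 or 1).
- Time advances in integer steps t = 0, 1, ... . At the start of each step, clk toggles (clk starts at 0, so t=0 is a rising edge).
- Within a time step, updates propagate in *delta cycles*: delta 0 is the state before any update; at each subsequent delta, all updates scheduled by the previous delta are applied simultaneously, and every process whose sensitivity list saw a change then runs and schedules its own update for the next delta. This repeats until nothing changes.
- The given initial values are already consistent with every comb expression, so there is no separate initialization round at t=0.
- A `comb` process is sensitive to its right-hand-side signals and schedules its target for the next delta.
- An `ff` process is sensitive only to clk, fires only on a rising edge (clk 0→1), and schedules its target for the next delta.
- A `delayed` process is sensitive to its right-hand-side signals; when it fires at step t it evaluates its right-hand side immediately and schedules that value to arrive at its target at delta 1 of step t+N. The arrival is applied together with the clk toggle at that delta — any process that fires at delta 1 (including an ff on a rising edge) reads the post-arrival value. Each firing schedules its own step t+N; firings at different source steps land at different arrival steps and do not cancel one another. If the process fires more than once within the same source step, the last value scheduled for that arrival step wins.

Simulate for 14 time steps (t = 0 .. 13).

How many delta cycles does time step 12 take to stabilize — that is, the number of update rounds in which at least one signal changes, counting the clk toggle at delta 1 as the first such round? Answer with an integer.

t=0 Δ0: n0=1 p=1 clk=0 r=0 u=1 q=0 x=1 y=0 z=0 v=0
  Δ1: clk:0→1
  Δ2: r:0→1
  Δ3: v:0→1
  Δ4: y:0→1
  (4Δ to stable)
t=1 Δ0: n0=1 p=1 clk=1 r=1 u=1 q=0 x=1 y=1 z=0 v=1
  Δ1: clk:1→0
  (1Δ to stable)
t=2 Δ0: n0=1 p=1 clk=0 r=1 u=1 q=0 x=1 y=1 z=0 v=1
  Δ1: clk:0→1
  Δ2: r:1→0
  Δ3: y:1→0, v:1→0
  (3Δ to stable)
t=3 Δ0: n0=1 p=1 clk=1 r=0 u=1 q=0 x=1 y=0 z=0 v=0
  Δ1: clk:1→0
  (1Δ to stable)
t=4 Δ0: n0=1 p=1 clk=0 r=0 u=1 q=0 x=1 y=0 z=0 v=0
  Δ1: clk:0→1
  Δ2: r:0→1
  Δ3: v:0→1
  Δ4: y:0→1
  (4Δ to stable)
t=5 Δ0: n0=1 p=1 clk=1 r=1 u=1 q=0 x=1 y=1 z=0 v=1
  Δ1: clk:1→0
  (1Δ to stable)
t=6 Δ0: n0=1 p=1 clk=0 r=1 u=1 q=0 x=1 y=1 z=0 v=1
  Δ1: clk:0→1
  Δ2: r:1→0
  Δ3: y:1→0, v:1→0
  (3Δ to stable)
t=7 Δ0: n0=1 p=1 clk=1 r=0 u=1 q=0 x=1 y=0 z=0 v=0
  Δ1: clk:1→0
  (1Δ to stable)
t=8 Δ0: n0=1 p=1 clk=0 r=0 u=1 q=0 x=1 y=0 z=0 v=0
  Δ1: clk:0→1
  Δ2: r:0→1
  Δ3: v:0→1
  Δ4: y:0→1
  (4Δ to stable)
t=9 Δ0: n0=1 p=1 clk=1 r=1 u=1 q=0 x=1 y=1 z=0 v=1
  Δ1: clk:1→0
  (1Δ to stable)
t=10 Δ0: n0=1 p=1 clk=0 r=1 u=1 q=0 x=1 y=1 z=0 v=1
  Δ1: clk:0→1
  Δ2: r:1→0
  Δ3: y:1→0, v:1→0
  (3Δ to stable)
t=11 Δ0: n0=1 p=1 clk=1 r=0 u=1 q=0 x=1 y=0 z=0 v=0
  Δ1: clk:1→0
  (1Δ to stable)
t=12 Δ0: n0=1 p=1 clk=0 r=0 u=1 q=0 x=1 y=0 z=0 v=0
  Δ1: clk:0→1
  Δ2: r:0→1
  Δ3: v:0→1
  Δ4: y:0→1
  (4Δ to stable)
t=13 Δ0: n0=1 p=1 clk=1 r=1 u=1 q=0 x=1 y=1 z=0 v=1
  Δ1: clk:1→0
  (1Δ to stable)

4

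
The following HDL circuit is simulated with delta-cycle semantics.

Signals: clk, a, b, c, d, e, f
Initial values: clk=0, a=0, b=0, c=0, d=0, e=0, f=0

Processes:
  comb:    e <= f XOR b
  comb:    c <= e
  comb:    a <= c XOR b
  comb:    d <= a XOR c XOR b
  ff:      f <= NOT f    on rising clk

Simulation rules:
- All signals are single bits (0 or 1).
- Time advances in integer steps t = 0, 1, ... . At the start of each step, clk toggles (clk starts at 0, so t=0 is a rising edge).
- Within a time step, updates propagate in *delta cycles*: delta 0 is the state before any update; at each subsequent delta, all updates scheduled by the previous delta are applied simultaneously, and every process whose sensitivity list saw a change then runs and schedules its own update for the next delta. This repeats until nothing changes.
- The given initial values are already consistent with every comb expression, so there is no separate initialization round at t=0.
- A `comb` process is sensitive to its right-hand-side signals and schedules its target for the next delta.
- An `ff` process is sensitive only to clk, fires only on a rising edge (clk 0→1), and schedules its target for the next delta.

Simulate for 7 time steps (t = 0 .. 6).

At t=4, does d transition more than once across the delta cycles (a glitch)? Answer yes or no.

yes

t=0 Δ0: e=0 b=0 clk=0 d=0 c=0 a=0 f=0
  Δ1: clk:0→1
  Δ2: f:0→1
  Δ3: e:0→1
  Δ4: c:0→1
  Δ5: d:0→1, a:0→1
  Δ6: d:1→0
  (6Δ to stable)
t=1 Δ0: e=1 b=0 clk=1 d=0 c=1 a=1 f=1
  Δ1: clk:1→0
  (1Δ to stable)
t=2 Δ0: e=1 b=0 clk=0 d=0 c=1 a=1 f=1
  Δ1: clk:0→1
  Δ2: f:1→0
  Δ3: e:1→0
  Δ4: c:1→0
  Δ5: d:0→1, a:1→0
  Δ6: d:1→0
  (6Δ to stable)
t=3 Δ0: e=0 b=0 clk=1 d=0 c=0 a=0 f=0
  Δ1: clk:1→0
  (1Δ to stable)
t=4 Δ0: e=0 b=0 clk=0 d=0 c=0 a=0 f=0
  Δ1: clk:0→1
  Δ2: f:0→1
  Δ3: e:0→1
  Δ4: c:0→1
  Δ5: d:0→1, a:0→1
  Δ6: d:1→0
  (6Δ to stable)
t=5 Δ0: e=1 b=0 clk=1 d=0 c=1 a=1 f=1
  Δ1: clk:1→0
  (1Δ to stable)
t=6 Δ0: e=1 b=0 clk=0 d=0 c=1 a=1 f=1
  Δ1: clk:0→1
  Δ2: f:1→0
  Δ3: e:1→0
  Δ4: c:1→0
  Δ5: d:0→1, a:1→0
  Δ6: d:1→0
  (6Δ to stable)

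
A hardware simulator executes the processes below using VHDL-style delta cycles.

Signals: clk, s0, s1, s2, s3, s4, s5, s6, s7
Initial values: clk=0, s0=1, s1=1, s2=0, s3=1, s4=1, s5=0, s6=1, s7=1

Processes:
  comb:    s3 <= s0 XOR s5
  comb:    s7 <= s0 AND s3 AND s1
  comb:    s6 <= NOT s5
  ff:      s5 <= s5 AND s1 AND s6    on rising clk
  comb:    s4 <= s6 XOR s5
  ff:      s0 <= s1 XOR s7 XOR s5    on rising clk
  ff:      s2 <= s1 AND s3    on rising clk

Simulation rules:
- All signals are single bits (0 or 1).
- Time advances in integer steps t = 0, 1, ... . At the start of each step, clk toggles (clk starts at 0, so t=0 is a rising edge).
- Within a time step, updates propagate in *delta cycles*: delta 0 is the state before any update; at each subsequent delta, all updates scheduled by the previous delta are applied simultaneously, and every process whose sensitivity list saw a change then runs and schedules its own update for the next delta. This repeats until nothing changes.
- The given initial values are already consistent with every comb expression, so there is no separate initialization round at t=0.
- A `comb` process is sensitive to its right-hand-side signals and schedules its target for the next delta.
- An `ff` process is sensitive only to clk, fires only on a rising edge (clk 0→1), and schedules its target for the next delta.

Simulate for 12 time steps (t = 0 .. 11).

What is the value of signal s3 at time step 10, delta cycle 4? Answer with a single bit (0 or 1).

1

t0.Δ0 s7=1 s1=1 s4=1 s6=1 clk=0 s3=1 s2=0 s0=1 s5=0
t0.Δ1 s7=1 s1=1 s4=1 s6=1 clk=1 s3=1 s2=0 s0=1 s5=0
t0.Δ2 s7=1 s1=1 s4=1 s6=1 clk=1 s3=1 s2=1 s0=0 s5=0
t0.Δ3 s7=0 s1=1 s4=1 s6=1 clk=1 s3=0 s2=1 s0=0 s5=0
t1.Δ0 s7=0 s1=1 s4=1 s6=1 clk=1 s3=0 s2=1 s0=0 s5=0
t1.Δ1 s7=0 s1=1 s4=1 s6=1 clk=0 s3=0 s2=1 s0=0 s5=0
t2.Δ0 s7=0 s1=1 s4=1 s6=1 clk=0 s3=0 s2=1 s0=0 s5=0
t2.Δ1 s7=0 s1=1 s4=1 s6=1 clk=1 s3=0 s2=1 s0=0 s5=0
t2.Δ2 s7=0 s1=1 s4=1 s6=1 clk=1 s3=0 s2=0 s0=1 s5=0
t2.Δ3 s7=0 s1=1 s4=1 s6=1 clk=1 s3=1 s2=0 s0=1 s5=0
t2.Δ4 s7=1 s1=1 s4=1 s6=1 clk=1 s3=1 s2=0 s0=1 s5=0
t3.Δ0 s7=1 s1=1 s4=1 s6=1 clk=1 s3=1 s2=0 s0=1 s5=0
t3.Δ1 s7=1 s1=1 s4=1 s6=1 clk=0 s3=1 s2=0 s0=1 s5=0
t4.Δ0 s7=1 s1=1 s4=1 s6=1 clk=0 s3=1 s2=0 s0=1 s5=0
t4.Δ1 s7=1 s1=1 s4=1 s6=1 clk=1 s3=1 s2=0 s0=1 s5=0
t4.Δ2 s7=1 s1=1 s4=1 s6=1 clk=1 s3=1 s2=1 s0=0 s5=0
t4.Δ3 s7=0 s1=1 s4=1 s6=1 clk=1 s3=0 s2=1 s0=0 s5=0
t5.Δ0 s7=0 s1=1 s4=1 s6=1 clk=1 s3=0 s2=1 s0=0 s5=0
t5.Δ1 s7=0 s1=1 s4=1 s6=1 clk=0 s3=0 s2=1 s0=0 s5=0
t6.Δ0 s7=0 s1=1 s4=1 s6=1 clk=0 s3=0 s2=1 s0=0 s5=0
t6.Δ1 s7=0 s1=1 s4=1 s6=1 clk=1 s3=0 s2=1 s0=0 s5=0
t6.Δ2 s7=0 s1=1 s4=1 s6=1 clk=1 s3=0 s2=0 s0=1 s5=0
t6.Δ3 s7=0 s1=1 s4=1 s6=1 clk=1 s3=1 s2=0 s0=1 s5=0
t6.Δ4 s7=1 s1=1 s4=1 s6=1 clk=1 s3=1 s2=0 s0=1 s5=0
t7.Δ0 s7=1 s1=1 s4=1 s6=1 clk=1 s3=1 s2=0 s0=1 s5=0
t7.Δ1 s7=1 s1=1 s4=1 s6=1 clk=0 s3=1 s2=0 s0=1 s5=0
t8.Δ0 s7=1 s1=1 s4=1 s6=1 clk=0 s3=1 s2=0 s0=1 s5=0
t8.Δ1 s7=1 s1=1 s4=1 s6=1 clk=1 s3=1 s2=0 s0=1 s5=0
t8.Δ2 s7=1 s1=1 s4=1 s6=1 clk=1 s3=1 s2=1 s0=0 s5=0
t8.Δ3 s7=0 s1=1 s4=1 s6=1 clk=1 s3=0 s2=1 s0=0 s5=0
t9.Δ0 s7=0 s1=1 s4=1 s6=1 clk=1 s3=0 s2=1 s0=0 s5=0
t9.Δ1 s7=0 s1=1 s4=1 s6=1 clk=0 s3=0 s2=1 s0=0 s5=0
t10.Δ0 s7=0 s1=1 s4=1 s6=1 clk=0 s3=0 s2=1 s0=0 s5=0
t10.Δ1 s7=0 s1=1 s4=1 s6=1 clk=1 s3=0 s2=1 s0=0 s5=0
t10.Δ2 s7=0 s1=1 s4=1 s6=1 clk=1 s3=0 s2=0 s0=1 s5=0
t10.Δ3 s7=0 s1=1 s4=1 s6=1 clk=1 s3=1 s2=0 s0=1 s5=0
t10.Δ4 s7=1 s1=1 s4=1 s6=1 clk=1 s3=1 s2=0 s0=1 s5=0
t11.Δ0 s7=1 s1=1 s4=1 s6=1 clk=1 s3=1 s2=0 s0=1 s5=0
t11.Δ1 s7=1 s1=1 s4=1 s6=1 clk=0 s3=1 s2=0 s0=1 s5=0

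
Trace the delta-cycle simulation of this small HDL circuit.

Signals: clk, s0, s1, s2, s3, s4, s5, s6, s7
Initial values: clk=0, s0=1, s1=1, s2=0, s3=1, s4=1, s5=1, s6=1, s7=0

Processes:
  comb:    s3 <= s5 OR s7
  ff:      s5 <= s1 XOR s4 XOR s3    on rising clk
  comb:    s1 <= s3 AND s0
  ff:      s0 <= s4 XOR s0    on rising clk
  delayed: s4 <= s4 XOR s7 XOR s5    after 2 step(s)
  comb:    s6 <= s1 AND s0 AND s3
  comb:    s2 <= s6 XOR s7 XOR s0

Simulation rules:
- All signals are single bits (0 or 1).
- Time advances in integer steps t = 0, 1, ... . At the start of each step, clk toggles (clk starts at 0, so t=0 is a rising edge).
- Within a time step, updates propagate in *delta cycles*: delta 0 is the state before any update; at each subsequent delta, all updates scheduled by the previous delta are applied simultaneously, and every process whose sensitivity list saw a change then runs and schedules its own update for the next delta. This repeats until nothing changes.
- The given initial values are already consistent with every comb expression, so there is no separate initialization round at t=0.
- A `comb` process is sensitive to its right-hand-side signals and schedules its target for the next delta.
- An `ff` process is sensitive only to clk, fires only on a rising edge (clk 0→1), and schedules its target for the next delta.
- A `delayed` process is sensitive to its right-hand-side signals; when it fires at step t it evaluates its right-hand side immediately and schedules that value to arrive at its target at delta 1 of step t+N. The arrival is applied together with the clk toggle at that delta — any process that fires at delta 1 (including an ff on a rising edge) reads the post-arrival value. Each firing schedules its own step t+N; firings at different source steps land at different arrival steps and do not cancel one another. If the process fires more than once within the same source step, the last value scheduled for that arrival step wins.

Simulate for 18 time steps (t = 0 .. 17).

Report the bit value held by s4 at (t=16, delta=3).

t0.Δ0 s6=1 s2=0 s7=0 clk=0 s1=1 s4=1 s3=1 s5=1 s0=1
t0.Δ1 s6=1 s2=0 s7=0 clk=1 s1=1 s4=1 s3=1 s5=1 s0=1
t0.Δ2 s6=1 s2=0 s7=0 clk=1 s1=1 s4=1 s3=1 s5=1 s0=0
t0.Δ3 s6=0 s2=1 s7=0 clk=1 s1=0 s4=1 s3=1 s5=1 s0=0
t0.Δ4 s6=0 s2=0 s7=0 clk=1 s1=0 s4=1 s3=1 s5=1 s0=0
t1.Δ0 s6=0 s2=0 s7=0 clk=1 s1=0 s4=1 s3=1 s5=1 s0=0
t1.Δ1 s6=0 s2=0 s7=0 clk=0 s1=0 s4=1 s3=1 s5=1 s0=0
t2.Δ0 s6=0 s2=0 s7=0 clk=0 s1=0 s4=1 s3=1 s5=1 s0=0
t2.Δ1 s6=0 s2=0 s7=0 clk=1 s1=0 s4=1 s3=1 s5=1 s0=0
t2.Δ2 s6=0 s2=0 s7=0 clk=1 s1=0 s4=1 s3=1 s5=0 s0=1
t2.Δ3 s6=0 s2=1 s7=0 clk=1 s1=1 s4=1 s3=0 s5=0 s0=1
t2.Δ4 s6=0 s2=1 s7=0 clk=1 s1=0 s4=1 s3=0 s5=0 s0=1
t3.Δ0 s6=0 s2=1 s7=0 clk=1 s1=0 s4=1 s3=0 s5=0 s0=1
t3.Δ1 s6=0 s2=1 s7=0 clk=0 s1=0 s4=1 s3=0 s5=0 s0=1
t4.Δ0 s6=0 s2=1 s7=0 clk=0 s1=0 s4=1 s3=0 s5=0 s0=1
t4.Δ1 s6=0 s2=1 s7=0 clk=1 s1=0 s4=1 s3=0 s5=0 s0=1
t4.Δ2 s6=0 s2=1 s7=0 clk=1 s1=0 s4=1 s3=0 s5=1 s0=0
t4.Δ3 s6=0 s2=0 s7=0 clk=1 s1=0 s4=1 s3=1 s5=1 s0=0
t5.Δ0 s6=0 s2=0 s7=0 clk=1 s1=0 s4=1 s3=1 s5=1 s0=0
t5.Δ1 s6=0 s2=0 s7=0 clk=0 s1=0 s4=1 s3=1 s5=1 s0=0
t6.Δ0 s6=0 s2=0 s7=0 clk=0 s1=0 s4=1 s3=1 s5=1 s0=0
t6.Δ1 s6=0 s2=0 s7=0 clk=1 s1=0 s4=0 s3=1 s5=1 s0=0
t7.Δ0 s6=0 s2=0 s7=0 clk=1 s1=0 s4=0 s3=1 s5=1 s0=0
t7.Δ1 s6=0 s2=0 s7=0 clk=0 s1=0 s4=0 s3=1 s5=1 s0=0
t8.Δ0 s6=0 s2=0 s7=0 clk=0 s1=0 s4=0 s3=1 s5=1 s0=0
t8.Δ1 s6=0 s2=0 s7=0 clk=1 s1=0 s4=1 s3=1 s5=1 s0=0
t8.Δ2 s6=0 s2=0 s7=0 clk=1 s1=0 s4=1 s3=1 s5=0 s0=1
t8.Δ3 s6=0 s2=1 s7=0 clk=1 s1=1 s4=1 s3=0 s5=0 s0=1
t8.Δ4 s6=0 s2=1 s7=0 clk=1 s1=0 s4=1 s3=0 s5=0 s0=1
t9.Δ0 s6=0 s2=1 s7=0 clk=1 s1=0 s4=1 s3=0 s5=0 s0=1
t9.Δ1 s6=0 s2=1 s7=0 clk=0 s1=0 s4=1 s3=0 s5=0 s0=1
t10.Δ0 s6=0 s2=1 s7=0 clk=0 s1=0 s4=1 s3=0 s5=0 s0=1
t10.Δ1 s6=0 s2=1 s7=0 clk=1 s1=0 s4=1 s3=0 s5=0 s0=1
t10.Δ2 s6=0 s2=1 s7=0 clk=1 s1=0 s4=1 s3=0 s5=1 s0=0
t10.Δ3 s6=0 s2=0 s7=0 clk=1 s1=0 s4=1 s3=1 s5=1 s0=0
t11.Δ0 s6=0 s2=0 s7=0 clk=1 s1=0 s4=1 s3=1 s5=1 s0=0
t11.Δ1 s6=0 s2=0 s7=0 clk=0 s1=0 s4=1 s3=1 s5=1 s0=0
t12.Δ0 s6=0 s2=0 s7=0 clk=0 s1=0 s4=1 s3=1 s5=1 s0=0
t12.Δ1 s6=0 s2=0 s7=0 clk=1 s1=0 s4=0 s3=1 s5=1 s0=0
t13.Δ0 s6=0 s2=0 s7=0 clk=1 s1=0 s4=0 s3=1 s5=1 s0=0
t13.Δ1 s6=0 s2=0 s7=0 clk=0 s1=0 s4=0 s3=1 s5=1 s0=0
t14.Δ0 s6=0 s2=0 s7=0 clk=0 s1=0 s4=0 s3=1 s5=1 s0=0
t14.Δ1 s6=0 s2=0 s7=0 clk=1 s1=0 s4=1 s3=1 s5=1 s0=0
t14.Δ2 s6=0 s2=0 s7=0 clk=1 s1=0 s4=1 s3=1 s5=0 s0=1
t14.Δ3 s6=0 s2=1 s7=0 clk=1 s1=1 s4=1 s3=0 s5=0 s0=1
t14.Δ4 s6=0 s2=1 s7=0 clk=1 s1=0 s4=1 s3=0 s5=0 s0=1
t15.Δ0 s6=0 s2=1 s7=0 clk=1 s1=0 s4=1 s3=0 s5=0 s0=1
t15.Δ1 s6=0 s2=1 s7=0 clk=0 s1=0 s4=1 s3=0 s5=0 s0=1
t16.Δ0 s6=0 s2=1 s7=0 clk=0 s1=0 s4=1 s3=0 s5=0 s0=1
t16.Δ1 s6=0 s2=1 s7=0 clk=1 s1=0 s4=1 s3=0 s5=0 s0=1
t16.Δ2 s6=0 s2=1 s7=0 clk=1 s1=0 s4=1 s3=0 s5=1 s0=0
t16.Δ3 s6=0 s2=0 s7=0 clk=1 s1=0 s4=1 s3=1 s5=1 s0=0
t17.Δ0 s6=0 s2=0 s7=0 clk=1 s1=0 s4=1 s3=1 s5=1 s0=0
t17.Δ1 s6=0 s2=0 s7=0 clk=0 s1=0 s4=1 s3=1 s5=1 s0=0

1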